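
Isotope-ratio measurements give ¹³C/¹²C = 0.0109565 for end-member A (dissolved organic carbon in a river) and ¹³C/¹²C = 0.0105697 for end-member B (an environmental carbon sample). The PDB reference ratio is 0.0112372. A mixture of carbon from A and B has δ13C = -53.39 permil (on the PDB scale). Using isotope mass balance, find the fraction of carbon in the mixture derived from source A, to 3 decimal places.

0.175

δ_A = (0.0109565/0.0112372 − 1)×1000 = (0.975020 − 1)×1000 = -24.980 permil
δ_B = (0.0105697/0.0112372 − 1)×1000 = (0.940599 − 1)×1000 = -59.401 permil
f_A = (δ_mix − δ_B)/(δ_A − δ_B) = (-53.39 − (-59.401))/(-24.980 − (-59.401))
f_A = 6.011 / 34.421 = 0.1746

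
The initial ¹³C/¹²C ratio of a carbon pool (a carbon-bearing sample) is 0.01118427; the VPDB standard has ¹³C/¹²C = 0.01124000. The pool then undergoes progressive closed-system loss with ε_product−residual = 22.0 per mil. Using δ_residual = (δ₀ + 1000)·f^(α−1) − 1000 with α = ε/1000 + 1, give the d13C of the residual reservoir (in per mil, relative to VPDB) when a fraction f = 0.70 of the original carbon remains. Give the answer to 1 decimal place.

-12.7 per mil

δ₀ = (0.01118427/0.01124000 − 1)×1000 = (0.995042 − 1)×1000 = -4.958 per mil
α − 1 = ε/1000 = 0.0220
f^(α−1) = 0.70^(0.0220) = 0.992184
δ_res = (-4.958 + 1000) × 0.992184 − 1000 = 987.264 − 1000 = -12.74 per mil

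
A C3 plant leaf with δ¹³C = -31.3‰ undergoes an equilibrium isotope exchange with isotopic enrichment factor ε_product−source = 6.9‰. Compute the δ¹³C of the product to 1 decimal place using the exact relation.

-24.6‰

Exactly, δ_product = (δ_source + 1000)·(ε/1000 + 1) − 1000.
δ_product = (-31.3 + 1000) × (6.9/1000 + 1) − 1000
δ_product = -24.62‰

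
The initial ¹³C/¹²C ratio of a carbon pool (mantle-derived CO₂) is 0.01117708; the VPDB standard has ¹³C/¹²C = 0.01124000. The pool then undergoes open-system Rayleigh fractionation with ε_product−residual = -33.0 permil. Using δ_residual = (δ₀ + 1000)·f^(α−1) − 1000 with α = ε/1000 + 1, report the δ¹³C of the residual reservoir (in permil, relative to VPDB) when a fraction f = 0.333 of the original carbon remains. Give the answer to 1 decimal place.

31.1 permil

δ₀ = (0.01117708/0.01124000 − 1)×1000 = (0.994402 − 1)×1000 = -5.598 permil
α − 1 = ε/1000 = -0.0330
f^(α−1) = 0.333^(-0.0330) = 1.036954
δ_res = (-5.598 + 1000) × 1.036954 − 1000 = 1031.149 − 1000 = 31.15 permil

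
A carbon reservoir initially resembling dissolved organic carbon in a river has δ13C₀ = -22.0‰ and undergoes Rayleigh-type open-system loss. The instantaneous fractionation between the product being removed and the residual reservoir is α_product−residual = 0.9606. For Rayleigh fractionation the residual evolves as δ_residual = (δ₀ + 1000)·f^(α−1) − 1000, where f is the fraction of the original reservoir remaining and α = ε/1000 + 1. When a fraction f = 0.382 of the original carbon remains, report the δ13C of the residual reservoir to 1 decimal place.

15.8‰

Rayleigh residual: δ_res = (δ₀ + 1000)·f^(α−1) − 1000
α − 1 = -0.03940
f^(α−1) = 0.382^(-0.03940) = 1.038644
δ_res = (-22.0 + 1000) × 1.038644 − 1000 = 1015.794 − 1000 = 15.79‰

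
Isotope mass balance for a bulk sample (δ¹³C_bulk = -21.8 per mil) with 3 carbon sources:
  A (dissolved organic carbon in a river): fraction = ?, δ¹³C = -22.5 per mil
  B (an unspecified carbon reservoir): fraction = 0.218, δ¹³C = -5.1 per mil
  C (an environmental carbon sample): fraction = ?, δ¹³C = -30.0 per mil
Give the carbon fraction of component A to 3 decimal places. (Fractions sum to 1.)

0.370

Let f_A and f_C be the unknown fractions; fractions sum to 1 so f_A + f_C = 0.782.
Mass balance: Σ fᵢ·δᵢ = δ_bulk ⇒ f_A·(-22.5) + f_C·(-30.0) = -21.8 − (-1.112) = -20.688
Substitute f_C = 0.782 − f_A:
f_A·(-22.5 − -30.0) = -20.688 − 0.782×(-30.0) = 2.772
f_A = 2.772 / 7.5 = 0.3696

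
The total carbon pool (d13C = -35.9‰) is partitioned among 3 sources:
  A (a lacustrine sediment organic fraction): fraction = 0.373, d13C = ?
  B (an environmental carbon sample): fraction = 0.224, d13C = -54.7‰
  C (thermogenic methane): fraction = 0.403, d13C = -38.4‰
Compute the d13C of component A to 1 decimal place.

-21.9‰

Isotope mass balance: δ_bulk = Σ fᵢ·δᵢ.
-35.9 = 0.373×δ_A + 0.224×(-54.7) + 0.403×(-38.4)
0.373·δ_A = -35.9 − (-27.728) = -8.172
δ_A = -8.172 / 0.373 = -21.91‰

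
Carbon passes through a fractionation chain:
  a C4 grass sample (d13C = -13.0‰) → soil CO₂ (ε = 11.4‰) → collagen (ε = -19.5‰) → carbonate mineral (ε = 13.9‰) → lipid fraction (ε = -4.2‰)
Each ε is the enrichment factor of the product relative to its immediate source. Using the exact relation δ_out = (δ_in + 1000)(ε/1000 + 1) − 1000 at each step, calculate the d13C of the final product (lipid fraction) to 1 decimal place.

-11.8‰

step 1: δ = (-13.00 + 1000)·(11.4/1000 + 1) − 1000 = -1.75‰
step 2: δ = (-1.75 + 1000)·(-19.5/1000 + 1) − 1000 = -21.21‰
step 3: δ = (-21.21 + 1000)·(13.9/1000 + 1) − 1000 = -7.61‰
step 4: δ = (-7.61 + 1000)·(-4.2/1000 + 1) − 1000 = -11.78‰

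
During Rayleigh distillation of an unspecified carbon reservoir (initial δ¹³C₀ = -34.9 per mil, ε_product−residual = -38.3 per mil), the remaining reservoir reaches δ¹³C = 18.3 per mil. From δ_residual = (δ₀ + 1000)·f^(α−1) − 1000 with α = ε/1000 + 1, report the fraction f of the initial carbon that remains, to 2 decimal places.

α − 1 = ε/1000 = -0.0383
(δ_res + 1000)/(δ₀ + 1000) = (18.3 + 1000)/(-34.9 + 1000) = 1018.3/965.1 = 1.055124
f = 1.055124^(1/-0.0383) = exp(ln(1.055124)/-0.0383) = exp(0.05366/-0.0383)
f = exp(-1.4010) = 0.2464

0.25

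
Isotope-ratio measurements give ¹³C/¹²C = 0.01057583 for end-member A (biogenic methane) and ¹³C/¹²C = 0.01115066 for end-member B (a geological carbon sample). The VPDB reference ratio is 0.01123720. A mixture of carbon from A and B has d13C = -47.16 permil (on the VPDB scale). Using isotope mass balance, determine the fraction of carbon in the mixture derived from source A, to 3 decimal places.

δ_A = (0.01057583/0.01123720 − 1)×1000 = (0.941145 − 1)×1000 = -58.855 permil
δ_B = (0.01115066/0.01123720 − 1)×1000 = (0.992299 − 1)×1000 = -7.701 permil
f_A = (δ_mix − δ_B)/(δ_A − δ_B) = (-47.16 − (-7.701))/(-58.855 − (-7.701))
f_A = -39.459 / -51.154 = 0.7714

0.771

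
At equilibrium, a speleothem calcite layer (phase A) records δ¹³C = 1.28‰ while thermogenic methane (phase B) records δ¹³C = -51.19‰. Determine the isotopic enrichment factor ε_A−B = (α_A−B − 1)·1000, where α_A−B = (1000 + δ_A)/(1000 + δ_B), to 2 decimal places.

α_A−B = (1000 + 1.28) / (1000 + -51.19) = 1001.28 / 948.81 = 1.055301
ε_A−B = (1.055301 − 1) × 1000 = 55.301‰
(The approximation ε ≈ δ_A − δ_B would give 52.47‰.)

55.30‰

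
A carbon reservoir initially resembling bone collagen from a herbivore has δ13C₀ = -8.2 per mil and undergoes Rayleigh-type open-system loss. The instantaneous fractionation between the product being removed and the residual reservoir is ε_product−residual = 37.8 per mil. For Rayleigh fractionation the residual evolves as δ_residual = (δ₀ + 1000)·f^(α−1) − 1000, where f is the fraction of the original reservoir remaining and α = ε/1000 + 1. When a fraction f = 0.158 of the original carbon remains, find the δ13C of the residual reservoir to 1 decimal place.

-75.0 per mil

Rayleigh residual: δ_res = (δ₀ + 1000)·f^(α−1) − 1000
α = ε/1000 + 1 = 1.03780, so α − 1 = 0.03780
f^(α−1) = 0.158^(0.03780) = 0.932630
δ_res = (-8.2 + 1000) × 0.932630 − 1000 = 924.982 − 1000 = -75.02 per mil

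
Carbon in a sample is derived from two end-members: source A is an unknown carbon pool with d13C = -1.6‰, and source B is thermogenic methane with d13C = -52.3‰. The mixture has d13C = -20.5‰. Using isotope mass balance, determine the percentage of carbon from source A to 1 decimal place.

62.7%

δ_mix = f_A·δ_A + (1 − f_A)·δ_B  ⇒  f_A = (δ_mix − δ_B)/(δ_A − δ_B)
f_A = (-20.5 − (-52.3)) / (-1.6 − (-52.3))
f_A = 31.8 / 50.7 = 0.6272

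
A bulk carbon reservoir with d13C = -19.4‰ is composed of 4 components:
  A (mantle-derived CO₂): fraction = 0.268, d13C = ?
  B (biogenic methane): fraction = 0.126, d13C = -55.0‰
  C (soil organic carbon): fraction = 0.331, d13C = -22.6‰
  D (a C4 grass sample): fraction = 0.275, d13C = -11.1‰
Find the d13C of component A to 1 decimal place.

Isotope mass balance: δ_bulk = Σ fᵢ·δᵢ.
-19.4 = 0.268×δ_A + 0.126×(-55.0) + 0.331×(-22.6) + 0.275×(-11.1)
0.268·δ_A = -19.4 − (-17.463) = -1.937
δ_A = -1.937 / 0.268 = -7.23‰

-7.2‰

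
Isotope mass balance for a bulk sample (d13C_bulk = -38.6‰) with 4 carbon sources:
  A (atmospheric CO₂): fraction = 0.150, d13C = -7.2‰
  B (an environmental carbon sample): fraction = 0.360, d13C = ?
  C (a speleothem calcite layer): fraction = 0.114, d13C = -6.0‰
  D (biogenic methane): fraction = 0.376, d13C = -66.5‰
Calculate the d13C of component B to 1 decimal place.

Isotope mass balance: δ_bulk = Σ fᵢ·δᵢ.
-38.6 = 0.150×(-7.2) + 0.360×δ_B + 0.114×(-6.0) + 0.376×(-66.5)
0.360·δ_B = -38.6 − (-26.768) = -11.832
δ_B = -11.832 / 0.360 = -32.87‰

-32.9‰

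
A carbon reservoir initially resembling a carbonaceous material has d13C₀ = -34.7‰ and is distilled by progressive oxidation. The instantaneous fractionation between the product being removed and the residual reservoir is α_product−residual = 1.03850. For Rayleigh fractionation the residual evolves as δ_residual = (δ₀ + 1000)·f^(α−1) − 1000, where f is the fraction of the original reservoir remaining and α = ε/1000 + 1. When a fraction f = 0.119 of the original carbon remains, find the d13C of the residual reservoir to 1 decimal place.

-110.7‰

Rayleigh residual: δ_res = (δ₀ + 1000)·f^(α−1) − 1000
α − 1 = 0.03850
f^(α−1) = 0.119^(0.03850) = 0.921316
δ_res = (-34.7 + 1000) × 0.921316 − 1000 = 889.346 − 1000 = -110.65‰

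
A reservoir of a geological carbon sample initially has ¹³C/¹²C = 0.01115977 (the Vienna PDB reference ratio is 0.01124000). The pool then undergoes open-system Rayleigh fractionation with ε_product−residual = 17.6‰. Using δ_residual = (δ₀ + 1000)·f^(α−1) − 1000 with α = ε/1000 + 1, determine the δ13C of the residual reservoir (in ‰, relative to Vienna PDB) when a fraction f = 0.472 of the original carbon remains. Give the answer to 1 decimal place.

-20.2‰

δ₀ = (0.01115977/0.01124000 − 1)×1000 = (0.992862 − 1)×1000 = -7.138‰
α − 1 = ε/1000 = 0.0176
f^(α−1) = 0.472^(0.0176) = 0.986873
δ_res = (-7.138 + 1000) × 0.986873 − 1000 = 979.829 − 1000 = -20.17‰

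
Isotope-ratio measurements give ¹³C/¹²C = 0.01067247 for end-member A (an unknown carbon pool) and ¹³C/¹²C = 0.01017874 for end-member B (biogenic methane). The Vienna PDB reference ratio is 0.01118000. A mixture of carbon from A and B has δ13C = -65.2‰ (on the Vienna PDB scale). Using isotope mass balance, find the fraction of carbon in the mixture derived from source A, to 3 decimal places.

0.552

δ_A = (0.01067247/0.01118000 − 1)×1000 = (0.954604 − 1)×1000 = -45.396‰
δ_B = (0.01017874/0.01118000 − 1)×1000 = (0.910442 − 1)×1000 = -89.558‰
f_A = (δ_mix − δ_B)/(δ_A − δ_B) = (-65.2 − (-89.558))/(-45.396 − (-89.558))
f_A = 24.358 / 44.162 = 0.5516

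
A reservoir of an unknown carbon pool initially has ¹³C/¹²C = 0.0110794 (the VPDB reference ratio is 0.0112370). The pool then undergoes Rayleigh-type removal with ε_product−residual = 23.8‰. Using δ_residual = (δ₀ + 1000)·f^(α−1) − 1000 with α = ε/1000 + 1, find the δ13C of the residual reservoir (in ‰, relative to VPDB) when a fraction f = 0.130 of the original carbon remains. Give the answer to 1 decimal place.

-60.8‰

δ₀ = (0.0110794/0.0112370 − 1)×1000 = (0.985975 − 1)×1000 = -14.025‰
α − 1 = ε/1000 = 0.0238
f^(α−1) = 0.130^(0.0238) = 0.952603
δ_res = (-14.025 + 1000) × 0.952603 − 1000 = 939.242 − 1000 = -60.76‰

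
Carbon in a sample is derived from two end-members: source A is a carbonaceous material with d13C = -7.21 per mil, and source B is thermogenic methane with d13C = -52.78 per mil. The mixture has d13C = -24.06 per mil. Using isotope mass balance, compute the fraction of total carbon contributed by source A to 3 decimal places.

δ_mix = f_A·δ_A + (1 − f_A)·δ_B  ⇒  f_A = (δ_mix − δ_B)/(δ_A − δ_B)
f_A = (-24.06 − (-52.78)) / (-7.21 − (-52.78))
f_A = 28.72 / 45.57 = 0.6302

0.630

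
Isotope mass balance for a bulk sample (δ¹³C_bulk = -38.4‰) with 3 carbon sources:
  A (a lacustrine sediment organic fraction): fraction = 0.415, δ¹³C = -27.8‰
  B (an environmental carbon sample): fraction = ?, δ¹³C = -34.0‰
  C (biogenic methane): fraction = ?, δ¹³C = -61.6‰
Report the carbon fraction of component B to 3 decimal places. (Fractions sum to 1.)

0.332

Let f_B and f_C be the unknown fractions; fractions sum to 1 so f_B + f_C = 0.585.
Mass balance: Σ fᵢ·δᵢ = δ_bulk ⇒ f_B·(-34.0) + f_C·(-61.6) = -38.4 − (-11.537) = -26.863
Substitute f_C = 0.585 − f_B:
f_B·(-34.0 − -61.6) = -26.863 − 0.585×(-61.6) = 9.173
f_B = 9.173 / 27.6 = 0.3324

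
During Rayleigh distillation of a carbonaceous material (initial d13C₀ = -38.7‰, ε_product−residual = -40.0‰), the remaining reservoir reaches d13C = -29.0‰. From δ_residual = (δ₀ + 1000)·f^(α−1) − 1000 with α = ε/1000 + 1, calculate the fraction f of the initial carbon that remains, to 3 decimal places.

0.778

α − 1 = ε/1000 = -0.0400
(δ_res + 1000)/(δ₀ + 1000) = (-29.0 + 1000)/(-38.7 + 1000) = 971.0/961.3 = 1.010091
f = 1.010091^(1/-0.0400) = exp(ln(1.010091)/-0.0400) = exp(0.01004/-0.0400)
f = exp(-0.2510) = 0.7780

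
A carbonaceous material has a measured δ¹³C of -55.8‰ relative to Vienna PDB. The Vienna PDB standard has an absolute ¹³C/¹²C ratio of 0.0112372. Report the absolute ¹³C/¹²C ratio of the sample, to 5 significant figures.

0.010610

R_sample = R_standard × (δ¹³C/1000 + 1)
R_sample = 0.0112372 × (-55.8/1000 + 1) = 0.0112372 × 0.944200
R_sample = 0.0106102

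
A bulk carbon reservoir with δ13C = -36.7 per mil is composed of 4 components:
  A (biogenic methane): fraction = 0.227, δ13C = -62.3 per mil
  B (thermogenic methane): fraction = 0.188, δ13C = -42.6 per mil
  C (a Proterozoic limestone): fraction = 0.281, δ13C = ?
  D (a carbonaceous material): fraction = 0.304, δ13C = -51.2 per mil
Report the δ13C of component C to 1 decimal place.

Isotope mass balance: δ_bulk = Σ fᵢ·δᵢ.
-36.7 = 0.227×(-62.3) + 0.188×(-42.6) + 0.281×δ_C + 0.304×(-51.2)
0.281·δ_C = -36.7 − (-37.716) = 1.016
δ_C = 1.016 / 0.281 = 3.61 per mil

3.6 per mil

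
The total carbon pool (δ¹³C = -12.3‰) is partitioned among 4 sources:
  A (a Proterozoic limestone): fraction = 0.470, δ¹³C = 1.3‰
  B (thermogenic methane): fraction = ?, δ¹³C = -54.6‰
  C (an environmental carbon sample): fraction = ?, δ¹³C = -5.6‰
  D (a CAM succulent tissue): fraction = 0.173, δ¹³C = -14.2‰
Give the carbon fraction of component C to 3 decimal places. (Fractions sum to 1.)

0.184

Let f_C and f_B be the unknown fractions; fractions sum to 1 so f_C + f_B = 0.357.
Mass balance: Σ fᵢ·δᵢ = δ_bulk ⇒ f_C·(-5.6) + f_B·(-54.6) = -12.3 − (-1.846) = -10.454
Substitute f_B = 0.357 − f_C:
f_C·(-5.6 − -54.6) = -10.454 − 0.357×(-54.6) = 9.038
f_C = 9.038 / 49.0 = 0.1844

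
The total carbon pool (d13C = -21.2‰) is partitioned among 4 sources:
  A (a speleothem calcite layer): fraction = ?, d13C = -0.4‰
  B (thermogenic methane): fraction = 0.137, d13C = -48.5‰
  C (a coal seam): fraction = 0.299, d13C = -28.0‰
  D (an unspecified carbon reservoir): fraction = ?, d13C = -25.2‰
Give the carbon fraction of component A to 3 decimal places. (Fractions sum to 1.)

Let f_A and f_D be the unknown fractions; fractions sum to 1 so f_A + f_D = 0.564.
Mass balance: Σ fᵢ·δᵢ = δ_bulk ⇒ f_A·(-0.4) + f_D·(-25.2) = -21.2 − (-15.017) = -6.183
Substitute f_D = 0.564 − f_A:
f_A·(-0.4 − -25.2) = -6.183 − 0.564×(-25.2) = 8.029
f_A = 8.029 / 24.8 = 0.3238

0.324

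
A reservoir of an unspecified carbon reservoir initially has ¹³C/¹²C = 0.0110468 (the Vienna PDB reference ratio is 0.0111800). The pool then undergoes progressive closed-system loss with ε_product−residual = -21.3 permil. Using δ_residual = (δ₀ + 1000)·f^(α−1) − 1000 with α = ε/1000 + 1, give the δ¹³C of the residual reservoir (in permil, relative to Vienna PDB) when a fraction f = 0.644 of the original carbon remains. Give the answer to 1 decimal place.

δ₀ = (0.0110468/0.0111800 − 1)×1000 = (0.988086 − 1)×1000 = -11.914 permil
α − 1 = ε/1000 = -0.0213
f^(α−1) = 0.644^(-0.0213) = 1.009417
δ_res = (-11.914 + 1000) × 1.009417 − 1000 = 997.391 − 1000 = -2.61 permil

-2.6 permil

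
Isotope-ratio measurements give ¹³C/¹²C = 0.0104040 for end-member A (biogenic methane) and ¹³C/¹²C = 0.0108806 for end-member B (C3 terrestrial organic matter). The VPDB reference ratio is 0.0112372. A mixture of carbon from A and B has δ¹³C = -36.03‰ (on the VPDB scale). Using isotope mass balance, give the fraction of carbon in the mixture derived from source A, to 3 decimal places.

0.101

δ_A = (0.0104040/0.0112372 − 1)×1000 = (0.925853 − 1)×1000 = -74.147‰
δ_B = (0.0108806/0.0112372 − 1)×1000 = (0.968266 − 1)×1000 = -31.734‰
f_A = (δ_mix − δ_B)/(δ_A − δ_B) = (-36.03 − (-31.734))/(-74.147 − (-31.734))
f_A = -4.296 / -42.413 = 0.1013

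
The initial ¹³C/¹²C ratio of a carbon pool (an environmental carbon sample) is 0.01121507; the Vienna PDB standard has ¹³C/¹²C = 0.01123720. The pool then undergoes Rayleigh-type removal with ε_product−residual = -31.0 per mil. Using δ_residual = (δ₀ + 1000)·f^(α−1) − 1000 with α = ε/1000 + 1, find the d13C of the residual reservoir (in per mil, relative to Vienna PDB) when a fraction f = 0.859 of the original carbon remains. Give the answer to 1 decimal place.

δ₀ = (0.01121507/0.01123720 − 1)×1000 = (0.998031 − 1)×1000 = -1.969 per mil
α − 1 = ε/1000 = -0.0310
f^(α−1) = 0.859^(-0.0310) = 1.004723
δ_res = (-1.969 + 1000) × 1.004723 − 1000 = 1002.744 − 1000 = 2.74 per mil

2.7 per mil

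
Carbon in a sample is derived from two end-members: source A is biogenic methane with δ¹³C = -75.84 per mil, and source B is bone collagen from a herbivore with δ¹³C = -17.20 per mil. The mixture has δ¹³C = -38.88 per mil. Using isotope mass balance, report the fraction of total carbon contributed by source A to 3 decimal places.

0.370

δ_mix = f_A·δ_A + (1 − f_A)·δ_B  ⇒  f_A = (δ_mix − δ_B)/(δ_A − δ_B)
f_A = (-38.88 − (-17.20)) / (-75.84 − (-17.20))
f_A = -21.68 / -58.64 = 0.3697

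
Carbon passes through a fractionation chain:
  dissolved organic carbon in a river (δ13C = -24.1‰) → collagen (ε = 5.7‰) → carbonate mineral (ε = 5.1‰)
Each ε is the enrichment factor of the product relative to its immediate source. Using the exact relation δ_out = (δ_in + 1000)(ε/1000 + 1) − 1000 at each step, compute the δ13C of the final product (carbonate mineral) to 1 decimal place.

-13.5‰

step 1: δ = (-24.10 + 1000)·(5.7/1000 + 1) − 1000 = -18.54‰
step 2: δ = (-18.54 + 1000)·(5.1/1000 + 1) − 1000 = -13.53‰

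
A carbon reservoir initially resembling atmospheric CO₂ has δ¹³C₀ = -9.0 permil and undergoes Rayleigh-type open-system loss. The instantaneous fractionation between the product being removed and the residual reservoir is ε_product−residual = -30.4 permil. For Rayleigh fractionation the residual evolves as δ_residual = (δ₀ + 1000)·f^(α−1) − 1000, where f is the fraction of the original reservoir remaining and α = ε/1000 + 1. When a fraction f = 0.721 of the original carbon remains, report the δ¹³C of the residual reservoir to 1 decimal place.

Rayleigh residual: δ_res = (δ₀ + 1000)·f^(α−1) − 1000
α = ε/1000 + 1 = 0.96960, so α − 1 = -0.03040
f^(α−1) = 0.721^(-0.03040) = 1.009994
δ_res = (-9.0 + 1000) × 1.009994 − 1000 = 1000.904 − 1000 = 0.90 permil

0.9 permil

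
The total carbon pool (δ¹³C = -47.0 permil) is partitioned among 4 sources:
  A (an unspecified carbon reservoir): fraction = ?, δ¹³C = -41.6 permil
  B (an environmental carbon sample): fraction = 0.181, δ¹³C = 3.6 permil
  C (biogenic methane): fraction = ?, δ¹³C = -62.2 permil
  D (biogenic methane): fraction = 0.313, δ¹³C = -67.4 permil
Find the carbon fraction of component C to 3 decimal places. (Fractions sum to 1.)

0.267

Let f_C and f_A be the unknown fractions; fractions sum to 1 so f_C + f_A = 0.506.
Mass balance: Σ fᵢ·δᵢ = δ_bulk ⇒ f_C·(-62.2) + f_A·(-41.6) = -47.0 − (-20.445) = -26.555
Substitute f_A = 0.506 − f_C:
f_C·(-62.2 − -41.6) = -26.555 − 0.506×(-41.6) = -5.506
f_C = -5.506 / -20.6 = 0.2673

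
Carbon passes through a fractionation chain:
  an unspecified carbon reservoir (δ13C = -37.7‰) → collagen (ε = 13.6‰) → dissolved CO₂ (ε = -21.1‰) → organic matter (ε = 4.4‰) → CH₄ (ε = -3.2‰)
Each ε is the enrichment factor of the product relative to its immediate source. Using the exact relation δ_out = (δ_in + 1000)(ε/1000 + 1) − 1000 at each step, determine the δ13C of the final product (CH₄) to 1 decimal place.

-44.1‰

step 1: δ = (-37.70 + 1000)·(13.6/1000 + 1) − 1000 = -24.61‰
step 2: δ = (-24.61 + 1000)·(-21.1/1000 + 1) − 1000 = -45.19‰
step 3: δ = (-45.19 + 1000)·(4.4/1000 + 1) − 1000 = -40.99‰
step 4: δ = (-40.99 + 1000)·(-3.2/1000 + 1) − 1000 = -44.06‰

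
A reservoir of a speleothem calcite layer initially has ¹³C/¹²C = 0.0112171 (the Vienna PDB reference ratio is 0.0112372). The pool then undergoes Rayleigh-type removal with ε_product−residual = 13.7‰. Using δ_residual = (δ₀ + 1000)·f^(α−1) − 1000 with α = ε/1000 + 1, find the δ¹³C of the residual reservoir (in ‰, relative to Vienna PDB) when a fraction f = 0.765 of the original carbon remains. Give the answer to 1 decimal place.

-5.4‰

δ₀ = (0.0112171/0.0112372 − 1)×1000 = (0.998211 − 1)×1000 = -1.789‰
α − 1 = ε/1000 = 0.0137
f^(α−1) = 0.765^(0.0137) = 0.996337
δ_res = (-1.789 + 1000) × 0.996337 − 1000 = 994.555 − 1000 = -5.45‰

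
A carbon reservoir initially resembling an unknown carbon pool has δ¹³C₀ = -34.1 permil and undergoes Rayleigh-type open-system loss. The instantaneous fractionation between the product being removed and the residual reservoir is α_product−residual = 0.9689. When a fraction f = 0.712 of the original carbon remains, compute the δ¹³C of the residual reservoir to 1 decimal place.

-23.8 permil

Rayleigh residual: δ_res = (δ₀ + 1000)·f^(α−1) − 1000
α − 1 = -0.03110
f^(α−1) = 0.712^(-0.03110) = 1.010620
δ_res = (-34.1 + 1000) × 1.010620 − 1000 = 976.158 − 1000 = -23.84 permil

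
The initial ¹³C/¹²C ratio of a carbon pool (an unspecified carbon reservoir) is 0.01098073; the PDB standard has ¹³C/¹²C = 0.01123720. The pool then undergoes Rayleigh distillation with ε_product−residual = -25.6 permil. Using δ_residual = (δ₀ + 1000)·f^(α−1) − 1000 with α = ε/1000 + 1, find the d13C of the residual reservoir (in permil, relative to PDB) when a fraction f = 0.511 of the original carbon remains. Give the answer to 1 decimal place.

-5.9 permil

δ₀ = (0.01098073/0.01123720 − 1)×1000 = (0.977177 − 1)×1000 = -22.823 permil
α − 1 = ε/1000 = -0.0256
f^(α−1) = 0.511^(-0.0256) = 1.017336
δ_res = (-22.823 + 1000) × 1.017336 − 1000 = 994.117 − 1000 = -5.88 permil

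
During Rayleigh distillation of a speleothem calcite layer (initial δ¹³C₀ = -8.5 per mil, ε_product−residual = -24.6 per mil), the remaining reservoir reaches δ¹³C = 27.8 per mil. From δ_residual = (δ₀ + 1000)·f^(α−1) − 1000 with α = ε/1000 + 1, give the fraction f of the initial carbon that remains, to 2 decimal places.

0.23

α − 1 = ε/1000 = -0.0246
(δ_res + 1000)/(δ₀ + 1000) = (27.8 + 1000)/(-8.5 + 1000) = 1027.8/991.5 = 1.036611
f = 1.036611^(1/-0.0246) = exp(ln(1.036611)/-0.0246) = exp(0.03596/-0.0246)
f = exp(-1.4617) = 0.2319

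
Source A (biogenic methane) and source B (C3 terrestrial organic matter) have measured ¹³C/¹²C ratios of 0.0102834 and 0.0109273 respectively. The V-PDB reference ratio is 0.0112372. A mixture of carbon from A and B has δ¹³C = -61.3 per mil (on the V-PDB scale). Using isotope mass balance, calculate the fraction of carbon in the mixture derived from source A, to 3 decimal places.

0.589

δ_A = (0.0102834/0.0112372 − 1)×1000 = (0.915121 − 1)×1000 = -84.879 per mil
δ_B = (0.0109273/0.0112372 − 1)×1000 = (0.972422 − 1)×1000 = -27.578 per mil
f_A = (δ_mix − δ_B)/(δ_A − δ_B) = (-61.3 − (-27.578))/(-84.879 − (-27.578))
f_A = -33.722 / -57.301 = 0.5885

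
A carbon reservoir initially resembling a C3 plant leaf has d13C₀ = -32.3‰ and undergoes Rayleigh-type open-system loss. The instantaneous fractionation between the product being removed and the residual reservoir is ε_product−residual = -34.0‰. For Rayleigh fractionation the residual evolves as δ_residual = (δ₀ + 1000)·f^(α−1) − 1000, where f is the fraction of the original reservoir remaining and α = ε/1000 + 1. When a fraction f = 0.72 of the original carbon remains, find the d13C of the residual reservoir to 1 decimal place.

-21.4‰

Rayleigh residual: δ_res = (δ₀ + 1000)·f^(α−1) − 1000
α = ε/1000 + 1 = 0.96600, so α − 1 = -0.03400
f^(α−1) = 0.72^(-0.03400) = 1.011232
δ_res = (-32.3 + 1000) × 1.011232 − 1000 = 978.569 − 1000 = -21.43‰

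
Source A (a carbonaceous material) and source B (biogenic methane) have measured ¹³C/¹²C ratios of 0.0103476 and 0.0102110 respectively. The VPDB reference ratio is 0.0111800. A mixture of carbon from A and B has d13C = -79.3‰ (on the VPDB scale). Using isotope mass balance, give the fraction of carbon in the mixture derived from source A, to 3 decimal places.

0.603

δ_A = (0.0103476/0.0111800 − 1)×1000 = (0.925546 − 1)×1000 = -74.454‰
δ_B = (0.0102110/0.0111800 − 1)×1000 = (0.913327 − 1)×1000 = -86.673‰
f_A = (δ_mix − δ_B)/(δ_A − δ_B) = (-79.3 − (-86.673))/(-74.454 − (-86.673))
f_A = 7.373 / 12.218 = 0.6034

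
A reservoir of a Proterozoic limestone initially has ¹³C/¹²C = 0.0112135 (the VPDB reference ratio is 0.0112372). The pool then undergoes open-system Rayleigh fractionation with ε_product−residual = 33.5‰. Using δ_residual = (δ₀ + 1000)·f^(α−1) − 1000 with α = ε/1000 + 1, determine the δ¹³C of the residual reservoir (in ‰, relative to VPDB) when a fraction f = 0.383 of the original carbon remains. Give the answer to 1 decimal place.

δ₀ = (0.0112135/0.0112372 − 1)×1000 = (0.997891 − 1)×1000 = -2.109‰
α − 1 = ε/1000 = 0.0335
f^(α−1) = 0.383^(0.0335) = 0.968361
δ_res = (-2.109 + 1000) × 0.968361 − 1000 = 966.318 − 1000 = -33.68‰

-33.7‰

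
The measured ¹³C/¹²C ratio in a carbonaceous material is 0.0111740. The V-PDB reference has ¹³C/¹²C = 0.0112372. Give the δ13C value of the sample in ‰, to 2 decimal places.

-5.62‰

δ13C = (R_sample / R_standard − 1) × 1000
R_sample / R_standard = 0.0111740 / 0.0112372 = 0.994376
δ13C = (0.994376 − 1) × 1000 = -5.624‰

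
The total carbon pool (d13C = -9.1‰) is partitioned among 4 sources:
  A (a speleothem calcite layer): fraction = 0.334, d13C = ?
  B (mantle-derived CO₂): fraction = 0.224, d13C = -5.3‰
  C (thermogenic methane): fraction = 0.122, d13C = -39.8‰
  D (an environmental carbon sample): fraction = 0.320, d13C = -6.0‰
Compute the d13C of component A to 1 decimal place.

-3.4‰

Isotope mass balance: δ_bulk = Σ fᵢ·δᵢ.
-9.1 = 0.334×δ_A + 0.224×(-5.3) + 0.122×(-39.8) + 0.320×(-6.0)
0.334·δ_A = -9.1 − (-7.963) = -1.137
δ_A = -1.137 / 0.334 = -3.40‰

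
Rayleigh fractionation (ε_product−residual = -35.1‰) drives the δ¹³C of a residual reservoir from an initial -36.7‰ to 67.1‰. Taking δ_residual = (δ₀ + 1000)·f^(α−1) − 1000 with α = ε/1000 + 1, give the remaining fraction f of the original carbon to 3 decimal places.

0.054

α − 1 = ε/1000 = -0.0351
(δ_res + 1000)/(δ₀ + 1000) = (67.1 + 1000)/(-36.7 + 1000) = 1067.1/963.3 = 1.107755
f = 1.107755^(1/-0.0351) = exp(ln(1.107755)/-0.0351) = exp(0.10234/-0.0351)
f = exp(-2.9155) = 0.0542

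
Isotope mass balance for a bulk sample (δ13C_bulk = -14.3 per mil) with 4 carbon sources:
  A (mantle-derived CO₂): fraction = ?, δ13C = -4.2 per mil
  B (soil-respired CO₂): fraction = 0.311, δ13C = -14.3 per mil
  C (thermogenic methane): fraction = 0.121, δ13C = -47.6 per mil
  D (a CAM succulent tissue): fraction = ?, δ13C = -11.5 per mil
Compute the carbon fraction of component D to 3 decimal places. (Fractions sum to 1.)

Let f_D and f_A be the unknown fractions; fractions sum to 1 so f_D + f_A = 0.568.
Mass balance: Σ fᵢ·δᵢ = δ_bulk ⇒ f_D·(-11.5) + f_A·(-4.2) = -14.3 − (-10.207) = -4.093
Substitute f_A = 0.568 − f_D:
f_D·(-11.5 − -4.2) = -4.093 − 0.568×(-4.2) = -1.708
f_D = -1.708 / -7.3 = 0.2339

0.234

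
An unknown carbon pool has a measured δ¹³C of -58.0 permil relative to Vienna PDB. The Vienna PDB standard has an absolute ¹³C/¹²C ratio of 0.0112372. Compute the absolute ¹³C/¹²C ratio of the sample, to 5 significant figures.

0.010585

R_sample = R_standard × (δ¹³C/1000 + 1)
R_sample = 0.0112372 × (-58.0/1000 + 1) = 0.0112372 × 0.942000
R_sample = 0.0105854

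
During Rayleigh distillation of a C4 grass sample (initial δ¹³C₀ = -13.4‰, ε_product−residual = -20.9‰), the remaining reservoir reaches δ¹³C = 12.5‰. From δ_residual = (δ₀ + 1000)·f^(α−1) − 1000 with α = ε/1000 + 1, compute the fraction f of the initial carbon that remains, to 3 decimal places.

0.289

α − 1 = ε/1000 = -0.0209
(δ_res + 1000)/(δ₀ + 1000) = (12.5 + 1000)/(-13.4 + 1000) = 1012.5/986.6 = 1.026252
f = 1.026252^(1/-0.0209) = exp(ln(1.026252)/-0.0209) = exp(0.02591/-0.0209)
f = exp(-1.2399) = 0.2894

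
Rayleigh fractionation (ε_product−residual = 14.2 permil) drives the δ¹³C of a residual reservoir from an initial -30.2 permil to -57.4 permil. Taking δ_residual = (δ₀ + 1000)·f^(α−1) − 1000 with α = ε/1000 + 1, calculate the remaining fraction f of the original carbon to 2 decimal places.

α − 1 = ε/1000 = 0.0142
(δ_res + 1000)/(δ₀ + 1000) = (-57.4 + 1000)/(-30.2 + 1000) = 942.6/969.8 = 0.971953
f = 0.971953^(1/0.0142) = exp(ln(0.971953)/0.0142) = exp(-0.02845/0.0142)
f = exp(-2.0034) = 0.1349

0.13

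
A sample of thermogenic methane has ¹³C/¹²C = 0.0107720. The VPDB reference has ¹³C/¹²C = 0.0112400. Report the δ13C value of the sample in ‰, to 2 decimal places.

-41.64‰

δ13C = (R_sample / R_standard − 1) × 1000
R_sample / R_standard = 0.0107720 / 0.0112400 = 0.958363
δ13C = (0.958363 − 1) × 1000 = -41.637‰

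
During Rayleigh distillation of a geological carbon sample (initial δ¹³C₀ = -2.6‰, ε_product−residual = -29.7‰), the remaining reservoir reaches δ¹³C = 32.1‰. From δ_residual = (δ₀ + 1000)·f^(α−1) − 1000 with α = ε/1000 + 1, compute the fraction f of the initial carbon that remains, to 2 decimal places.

0.32

α − 1 = ε/1000 = -0.0297
(δ_res + 1000)/(δ₀ + 1000) = (32.1 + 1000)/(-2.6 + 1000) = 1032.1/997.4 = 1.034790
f = 1.034790^(1/-0.0297) = exp(ln(1.034790)/-0.0297) = exp(0.03420/-0.0297)
f = exp(-1.1515) = 0.3162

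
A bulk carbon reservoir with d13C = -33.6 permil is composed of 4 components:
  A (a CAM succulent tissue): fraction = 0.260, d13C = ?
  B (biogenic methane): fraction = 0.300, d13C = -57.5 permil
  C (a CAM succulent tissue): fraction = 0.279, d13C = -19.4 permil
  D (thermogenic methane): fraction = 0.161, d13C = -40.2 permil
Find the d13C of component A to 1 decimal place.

-17.2 permil

Isotope mass balance: δ_bulk = Σ fᵢ·δᵢ.
-33.6 = 0.260×δ_A + 0.300×(-57.5) + 0.279×(-19.4) + 0.161×(-40.2)
0.260·δ_A = -33.6 − (-29.135) = -4.465
δ_A = -4.465 / 0.260 = -17.17 permil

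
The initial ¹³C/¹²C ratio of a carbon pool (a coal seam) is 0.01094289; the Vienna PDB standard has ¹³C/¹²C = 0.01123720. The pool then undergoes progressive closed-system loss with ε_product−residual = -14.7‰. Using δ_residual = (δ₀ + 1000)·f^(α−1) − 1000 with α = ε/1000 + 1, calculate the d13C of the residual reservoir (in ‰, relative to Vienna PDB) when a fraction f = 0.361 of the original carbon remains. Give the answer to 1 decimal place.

-11.5‰

δ₀ = (0.01094289/0.01123720 − 1)×1000 = (0.973809 − 1)×1000 = -26.191‰
α − 1 = ε/1000 = -0.0147
f^(α−1) = 0.361^(-0.0147) = 1.015090
δ_res = (-26.191 + 1000) × 1.015090 − 1000 = 988.504 − 1000 = -11.50‰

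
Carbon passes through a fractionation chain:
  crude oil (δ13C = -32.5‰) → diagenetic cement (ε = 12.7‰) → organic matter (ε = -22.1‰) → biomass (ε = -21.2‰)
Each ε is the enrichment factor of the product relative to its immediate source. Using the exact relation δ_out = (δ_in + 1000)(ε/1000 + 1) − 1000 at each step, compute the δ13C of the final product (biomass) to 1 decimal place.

step 1: δ = (-32.50 + 1000)·(12.7/1000 + 1) − 1000 = -20.21‰
step 2: δ = (-20.21 + 1000)·(-22.1/1000 + 1) − 1000 = -41.87‰
step 3: δ = (-41.87 + 1000)·(-21.2/1000 + 1) − 1000 = -62.18‰

-62.2‰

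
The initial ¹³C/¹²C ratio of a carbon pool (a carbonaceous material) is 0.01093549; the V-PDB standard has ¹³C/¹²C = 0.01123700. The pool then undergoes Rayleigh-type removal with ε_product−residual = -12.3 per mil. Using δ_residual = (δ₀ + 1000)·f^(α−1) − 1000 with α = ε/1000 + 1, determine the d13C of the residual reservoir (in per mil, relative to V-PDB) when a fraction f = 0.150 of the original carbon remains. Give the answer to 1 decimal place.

δ₀ = (0.01093549/0.01123700 − 1)×1000 = (0.973168 − 1)×1000 = -26.832 per mil
α − 1 = ε/1000 = -0.0123
f^(α−1) = 0.150^(-0.0123) = 1.023609
δ_res = (-26.832 + 1000) × 1.023609 − 1000 = 996.144 − 1000 = -3.86 per mil

-3.9 per mil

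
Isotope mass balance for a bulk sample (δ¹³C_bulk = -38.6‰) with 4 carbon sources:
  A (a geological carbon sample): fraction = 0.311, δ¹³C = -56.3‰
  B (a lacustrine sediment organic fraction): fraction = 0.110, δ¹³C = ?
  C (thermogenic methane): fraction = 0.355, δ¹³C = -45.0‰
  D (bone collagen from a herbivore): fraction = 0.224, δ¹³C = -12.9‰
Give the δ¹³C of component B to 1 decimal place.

-20.2‰

Isotope mass balance: δ_bulk = Σ fᵢ·δᵢ.
-38.6 = 0.311×(-56.3) + 0.110×δ_B + 0.355×(-45.0) + 0.224×(-12.9)
0.110·δ_B = -38.6 − (-36.374) = -2.226
δ_B = -2.226 / 0.110 = -20.24‰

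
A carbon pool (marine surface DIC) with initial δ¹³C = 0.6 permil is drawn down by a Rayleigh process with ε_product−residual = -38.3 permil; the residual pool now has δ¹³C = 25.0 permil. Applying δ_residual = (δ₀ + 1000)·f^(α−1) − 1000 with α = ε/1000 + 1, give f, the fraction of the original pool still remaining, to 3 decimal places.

α − 1 = ε/1000 = -0.0383
(δ_res + 1000)/(δ₀ + 1000) = (25.0 + 1000)/(0.6 + 1000) = 1025.0/1000.6 = 1.024385
f = 1.024385^(1/-0.0383) = exp(ln(1.024385)/-0.0383) = exp(0.02409/-0.0383)
f = exp(-0.6291) = 0.5331

0.533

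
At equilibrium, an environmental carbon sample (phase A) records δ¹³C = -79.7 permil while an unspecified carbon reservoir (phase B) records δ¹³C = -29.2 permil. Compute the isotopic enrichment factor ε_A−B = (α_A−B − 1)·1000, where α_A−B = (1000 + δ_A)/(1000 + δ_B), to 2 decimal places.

α_A−B = (1000 + -79.7) / (1000 + -29.2) = 920.3 / 970.8 = 0.947981
ε_A−B = (0.947981 − 1) × 1000 = -52.019 permil
(The approximation ε ≈ δ_A − δ_B would give -50.5 permil.)

-52.02 permil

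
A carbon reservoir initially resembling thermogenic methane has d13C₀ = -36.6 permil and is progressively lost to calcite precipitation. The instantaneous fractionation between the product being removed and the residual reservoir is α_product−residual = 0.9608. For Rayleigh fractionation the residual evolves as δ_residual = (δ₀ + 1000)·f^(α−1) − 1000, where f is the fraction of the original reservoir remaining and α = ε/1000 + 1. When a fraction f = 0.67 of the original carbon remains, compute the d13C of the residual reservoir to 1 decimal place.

-21.4 permil

Rayleigh residual: δ_res = (δ₀ + 1000)·f^(α−1) − 1000
α − 1 = -0.03920
f^(α−1) = 0.67^(-0.03920) = 1.015823
δ_res = (-36.6 + 1000) × 1.015823 − 1000 = 978.643 − 1000 = -21.36 permil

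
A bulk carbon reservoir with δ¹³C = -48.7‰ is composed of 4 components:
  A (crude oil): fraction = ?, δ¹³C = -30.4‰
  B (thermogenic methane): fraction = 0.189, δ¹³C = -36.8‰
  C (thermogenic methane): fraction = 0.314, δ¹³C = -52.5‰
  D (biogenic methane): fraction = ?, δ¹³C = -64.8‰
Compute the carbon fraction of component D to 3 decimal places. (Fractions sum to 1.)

0.295

Let f_D and f_A be the unknown fractions; fractions sum to 1 so f_D + f_A = 0.497.
Mass balance: Σ fᵢ·δᵢ = δ_bulk ⇒ f_D·(-64.8) + f_A·(-30.4) = -48.7 − (-23.440) = -25.260
Substitute f_A = 0.497 − f_D:
f_D·(-64.8 − -30.4) = -25.260 − 0.497×(-30.4) = -10.151
f_D = -10.151 / -34.4 = 0.2951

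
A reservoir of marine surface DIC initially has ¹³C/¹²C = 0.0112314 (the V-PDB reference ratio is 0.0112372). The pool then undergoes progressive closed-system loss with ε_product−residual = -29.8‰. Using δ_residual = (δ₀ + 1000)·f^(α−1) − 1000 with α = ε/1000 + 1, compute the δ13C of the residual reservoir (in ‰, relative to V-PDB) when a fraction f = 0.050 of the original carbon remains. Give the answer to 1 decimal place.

92.8‰

δ₀ = (0.0112314/0.0112372 − 1)×1000 = (0.999484 − 1)×1000 = -0.516‰
α − 1 = ε/1000 = -0.0298
f^(α−1) = 0.050^(-0.0298) = 1.093379
δ_res = (-0.516 + 1000) × 1.093379 − 1000 = 1092.815 − 1000 = 92.81‰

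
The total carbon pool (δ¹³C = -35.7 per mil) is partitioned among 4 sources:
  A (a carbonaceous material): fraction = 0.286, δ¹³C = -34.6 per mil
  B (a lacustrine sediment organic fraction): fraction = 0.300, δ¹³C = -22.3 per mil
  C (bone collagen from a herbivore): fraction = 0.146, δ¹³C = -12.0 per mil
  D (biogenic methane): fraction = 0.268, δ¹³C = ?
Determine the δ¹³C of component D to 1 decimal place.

Isotope mass balance: δ_bulk = Σ fᵢ·δᵢ.
-35.7 = 0.286×(-34.6) + 0.300×(-22.3) + 0.146×(-12.0) + 0.268×δ_D
0.268·δ_D = -35.7 − (-18.338) = -17.362
δ_D = -17.362 / 0.268 = -64.79 per mil

-64.8 per mil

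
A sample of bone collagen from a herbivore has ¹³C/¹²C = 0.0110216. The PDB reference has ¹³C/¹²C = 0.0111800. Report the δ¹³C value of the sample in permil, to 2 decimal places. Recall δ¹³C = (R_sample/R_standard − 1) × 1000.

δ¹³C = (R_sample / R_standard − 1) × 1000
R_sample / R_standard = 0.0110216 / 0.0111800 = 0.985832
δ¹³C = (0.985832 − 1) × 1000 = -14.168 permil

-14.17 permil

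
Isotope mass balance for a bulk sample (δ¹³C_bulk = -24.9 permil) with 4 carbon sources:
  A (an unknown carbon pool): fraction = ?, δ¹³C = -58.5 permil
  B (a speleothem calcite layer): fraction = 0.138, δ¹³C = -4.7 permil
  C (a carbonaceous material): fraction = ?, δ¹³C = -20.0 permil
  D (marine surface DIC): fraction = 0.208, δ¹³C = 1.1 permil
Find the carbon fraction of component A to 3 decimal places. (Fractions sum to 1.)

0.296

Let f_A and f_C be the unknown fractions; fractions sum to 1 so f_A + f_C = 0.654.
Mass balance: Σ fᵢ·δᵢ = δ_bulk ⇒ f_A·(-58.5) + f_C·(-20.0) = -24.9 − (-0.420) = -24.480
Substitute f_C = 0.654 − f_A:
f_A·(-58.5 − -20.0) = -24.480 − 0.654×(-20.0) = -11.400
f_A = -11.400 / -38.5 = 0.2961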